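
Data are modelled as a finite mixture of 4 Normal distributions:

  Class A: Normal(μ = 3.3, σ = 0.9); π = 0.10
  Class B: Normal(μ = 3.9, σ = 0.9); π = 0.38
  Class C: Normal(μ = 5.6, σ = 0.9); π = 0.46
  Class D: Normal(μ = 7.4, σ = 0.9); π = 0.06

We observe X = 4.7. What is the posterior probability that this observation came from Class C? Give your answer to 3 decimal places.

0.493

Apply Bayes' rule: the posterior for each component is proportional to its prior times its likelihood at x.
Component likelihoods at x = 4.7:
  f_A = (1/(0.9·√(2π)))·exp(−(4.7−3.3)²/(2·0.9²)) = 0.443269·exp(-1.20988) = 0.132198
  f_B = (1/(0.9·√(2π)))·exp(−(4.7−3.9)²/(2·0.9²)) = 0.443269·exp(-0.39506) = 0.298603
  f_C = (1/(0.9·√(2π)))·exp(−(4.7−5.6)²/(2·0.9²)) = 0.443269·exp(-0.50000) = 0.268856
  f_D = (1/(0.9·√(2π)))·exp(−(4.7−7.4)²/(2·0.9²)) = 0.443269·exp(-4.50000) = 0.00492428
Weight by the priors:
  π_A·f_A = 0.10 × 0.132198 = 0.0132198
  π_B·f_B = 0.38 × 0.298603 = 0.113469
  π_C·f_C = 0.46 × 0.268856 = 0.123674
  π_D·f_D = 0.06 × 0.00492428 = 0.000295457
Marginal: 0.0132198 + 0.113469 + 0.123674 + 0.000295457 = 0.250658
So the posterior for Class C is 0.123674 / 0.250658 ≈ 0.493.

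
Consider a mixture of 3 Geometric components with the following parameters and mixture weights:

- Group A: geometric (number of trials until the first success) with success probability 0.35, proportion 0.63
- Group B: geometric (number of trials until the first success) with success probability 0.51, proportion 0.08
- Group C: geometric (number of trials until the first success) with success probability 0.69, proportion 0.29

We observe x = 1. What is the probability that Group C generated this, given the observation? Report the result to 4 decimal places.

Posterior ∝ prior × likelihood, so P(k | x) ∝ π_k f_k(x); normalise over all components.
Component likelihoods at x = 1:
  L_A = 0.35
  L_B = 0.51
  L_C = 0.69
Multiply by the mixture weights:
  π_A·L_A = 0.63 × 0.35 = 0.2205
  π_B·L_B = 0.08 × 0.51 = 0.0408
  π_C·L_C = 0.29 × 0.69 = 0.2001
Normaliser: 0.2205 + 0.0408 + 0.2001 = 0.4614
P(Group C | the observation) = 0.2001 / 0.4614 ≈ 0.4337

0.4337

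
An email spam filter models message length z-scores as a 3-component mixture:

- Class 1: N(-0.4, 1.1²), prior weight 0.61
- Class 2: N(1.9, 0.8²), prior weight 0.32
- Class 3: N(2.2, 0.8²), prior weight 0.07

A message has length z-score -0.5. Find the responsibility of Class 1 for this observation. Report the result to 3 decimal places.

P(component k | x) = π_k·f_k(x) / marginal(x), where marginal(x) = Σ_j π_j·f_j(x).
Component likelihoods at x = -0.5:
  p_1 = 0.361179
  p_2 = 0.00553981
  p_3 = 0.0016764
Unnormalised posteriors:
  π_1·p_1 = 0.61 × 0.361179 = 0.220319
  π_2·p_2 = 0.32 × 0.00553981 = 0.00177274
  π_3·p_3 = 0.07 × 0.0016764 = 0.000117348
Normaliser: 0.220319 + 0.00177274 + 0.000117348 = 0.222209
Responsibility of Class 1: 0.220319 / 0.222209 ≈ 0.991

0.991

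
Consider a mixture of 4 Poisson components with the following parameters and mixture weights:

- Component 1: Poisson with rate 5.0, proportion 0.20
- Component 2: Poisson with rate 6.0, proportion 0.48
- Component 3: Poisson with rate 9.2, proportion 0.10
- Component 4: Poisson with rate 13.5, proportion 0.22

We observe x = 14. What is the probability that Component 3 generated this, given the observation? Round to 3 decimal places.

P(component k | x) = π_k·f_k(x) / marginal(x), where marginal(x) = Σ_j π_j·f_j(x).
Evaluate each component's likelihood at the observed value:
  L_1 = 0.000471736
  L_2 = 0.00222814
  L_3 = 0.0360672
  L_4 = 0.105024
Prior × likelihood for each component:
  π_1·L_1 = 0.20 × 0.000471736 = 9.43473e-05
  π_2·L_2 = 0.48 × 0.00222814 = 0.00106951
  π_3·L_3 = 0.10 × 0.0360672 = 0.00360672
  π_4·L_4 = 0.22 × 0.105024 = 0.0231053
Marginal: 9.43473e-05 + 0.00106951 + 0.00360672 + 0.0231053 = 0.0278759
So the posterior for Component 3 is 0.00360672 / 0.0278759 ≈ 0.129.

0.129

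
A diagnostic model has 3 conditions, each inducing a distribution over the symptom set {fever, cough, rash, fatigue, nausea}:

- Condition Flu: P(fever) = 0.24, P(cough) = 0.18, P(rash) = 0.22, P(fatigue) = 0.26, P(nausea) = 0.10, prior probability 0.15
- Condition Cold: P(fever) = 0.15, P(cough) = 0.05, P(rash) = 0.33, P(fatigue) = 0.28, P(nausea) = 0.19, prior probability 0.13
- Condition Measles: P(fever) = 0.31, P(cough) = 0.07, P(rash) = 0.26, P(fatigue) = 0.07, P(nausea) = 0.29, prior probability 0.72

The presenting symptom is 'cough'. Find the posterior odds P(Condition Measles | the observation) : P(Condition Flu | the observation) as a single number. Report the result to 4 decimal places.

1.8667

Only the two components matter; the odds are (w_i f_i(x)) / (w_j f_j(x)).
Evaluate each component's likelihood at the observed value:
  f_Flu = 0.18
  f_Cold = 0.05
  f_Measles = 0.07
0.0504 / 0.027 ≈ 1.8667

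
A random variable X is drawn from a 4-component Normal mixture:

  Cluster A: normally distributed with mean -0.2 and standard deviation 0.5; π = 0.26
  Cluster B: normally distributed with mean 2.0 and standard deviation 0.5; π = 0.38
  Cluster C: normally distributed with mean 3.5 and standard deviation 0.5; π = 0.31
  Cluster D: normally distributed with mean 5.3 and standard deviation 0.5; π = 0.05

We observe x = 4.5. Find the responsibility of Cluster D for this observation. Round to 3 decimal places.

P(component k | x) = w_k·f_k(x) / marginal(x), where marginal(x) = Σ_j w_j·f_j(x).
Component likelihoods at x = 4.5:
  L_A = (1/(0.5·√(2π)))·exp(−(4.5−-0.2)²/(2·0.5²)) = 0.797885·exp(-44.18000) = 5.18573e-20
  L_B = (1/(0.5·√(2π)))·exp(−(4.5−2.0)²/(2·0.5²)) = 0.797885·exp(-12.50000) = 2.97344e-06
  L_C = (1/(0.5·√(2π)))·exp(−(4.5−3.5)²/(2·0.5²)) = 0.797885·exp(-2.00000) = 0.107982
  L_D = (1/(0.5·√(2π)))·exp(−(4.5−5.3)²/(2·0.5²)) = 0.797885·exp(-1.28000) = 0.221842
Unnormalised posteriors:
  w_A·L_A = 0.26 × 5.18573e-20 = 1.34829e-20
  w_B·L_B = 0.38 × 2.97344e-06 = 1.12991e-06
  w_C·L_C = 0.31 × 0.107982 = 0.0334744
  w_D·L_D = 0.05 × 0.221842 = 0.0110921
Normaliser: 1.34829e-20 + 1.12991e-06 + 0.0334744 + 0.0110921 = 0.0445676
Responsibility of Cluster D: 0.0110921 / 0.0445676 ≈ 0.249

0.249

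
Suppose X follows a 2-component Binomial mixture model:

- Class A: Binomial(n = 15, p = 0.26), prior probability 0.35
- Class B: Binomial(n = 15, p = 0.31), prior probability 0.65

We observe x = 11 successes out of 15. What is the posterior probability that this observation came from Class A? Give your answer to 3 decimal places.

0.093

By Bayes' theorem, P(k | x) = w_k f_k(x) / Σ_j w_j f_j(x).
Component likelihoods at x = 11 successes out of 15:
  L_A = C(15,11)·0.26^11·0.74^4 = 1365·3.67034e-07·0.299866 = 0.000150233
  L_B = C(15,11)·0.31^11·0.69^4 = 1365·2.54085e-06·0.226671 = 0.000786154
Weight by the priors:
  w_A·L_A = 0.35 × 0.000150233 = 5.25817e-05
  w_B·L_B = 0.65 × 0.000786154 = 0.000511
Denominator: 5.25817e-05 + 0.000511 = 0.000563582
P(Class A | the observation) = 5.25817e-05 / 0.000563582 ≈ 0.093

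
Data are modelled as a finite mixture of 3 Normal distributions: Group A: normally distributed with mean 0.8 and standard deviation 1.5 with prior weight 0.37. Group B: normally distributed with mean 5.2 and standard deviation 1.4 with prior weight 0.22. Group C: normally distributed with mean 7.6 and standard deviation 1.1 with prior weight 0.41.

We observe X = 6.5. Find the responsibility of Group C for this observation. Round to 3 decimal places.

0.688

Apply Bayes' rule: the posterior for each component is proportional to its prior times its likelihood at x.
Component likelihoods at x = 6.5:
  p_A = (1/(1.5·√(2π)))·exp(−(6.5−0.8)²/(2·1.5²)) = 0.265962·exp(-7.22000) = 0.000194631
  p_B = (1/(1.4·√(2π)))·exp(−(6.5−5.2)²/(2·1.4²)) = 0.284959·exp(-0.43112) = 0.18516
  p_C = (1/(1.1·√(2π)))·exp(−(6.5−7.6)²/(2·1.1²)) = 0.362675·exp(-0.50000) = 0.219973
Weight by the priors:
  π_A·p_A = 0.37 × 0.000194631 = 7.20136e-05
  π_B·p_B = 0.22 × 0.18516 = 0.0407353
  π_C·p_C = 0.41 × 0.219973 = 0.0901891
Sum: 7.20136e-05 + 0.0407353 + 0.0901891 = 0.130996
Responsibility of Group C: 0.0901891 / 0.130996 ≈ 0.688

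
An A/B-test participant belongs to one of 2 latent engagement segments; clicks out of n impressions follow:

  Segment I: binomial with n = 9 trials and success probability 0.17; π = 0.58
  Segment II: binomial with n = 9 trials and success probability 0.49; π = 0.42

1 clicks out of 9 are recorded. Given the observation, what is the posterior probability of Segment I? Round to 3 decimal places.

0.959

P(component k | x) = w_k·f_k(x) / marginal(x), where marginal(x) = Σ_j w_j·f_j(x).
Evaluate each component's likelihood at the observed value:
  p_I = C(9,1)·0.17^1·0.83^8 = 9·0.17·0.225229 = 0.344601
  p_II = C(9,1)·0.49^1·0.51^8 = 9·0.49·0.00457679 = 0.0201837
Multiply by the mixture weights:
  w_I·p_I = 0.58 × 0.344601 = 0.199868
  w_II·p_II = 0.42 × 0.0201837 = 0.00847714
Denominator: 0.199868 + 0.00847714 = 0.208346
So the posterior for Segment I is 0.199868 / 0.208346 ≈ 0.959.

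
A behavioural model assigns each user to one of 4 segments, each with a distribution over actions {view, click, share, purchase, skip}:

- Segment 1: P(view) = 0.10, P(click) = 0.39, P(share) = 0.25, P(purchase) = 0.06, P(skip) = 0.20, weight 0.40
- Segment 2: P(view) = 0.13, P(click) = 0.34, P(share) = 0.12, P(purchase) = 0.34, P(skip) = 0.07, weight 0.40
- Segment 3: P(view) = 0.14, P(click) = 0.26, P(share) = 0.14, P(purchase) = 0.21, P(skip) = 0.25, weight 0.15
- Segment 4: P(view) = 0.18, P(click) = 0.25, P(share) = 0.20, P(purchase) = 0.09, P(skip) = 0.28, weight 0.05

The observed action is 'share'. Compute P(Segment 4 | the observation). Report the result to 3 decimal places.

The responsibility of component k is π_k f_k(x) divided by Σ_j π_j f_j(x).
Evaluate each component's likelihood at the observed value:
  p_1 = P(share | comp) = 0.25
  p_2 = P(share | comp) = 0.12
  p_3 = P(share | comp) = 0.14
  p_4 = P(share | comp) = 0.20
Unnormalised posteriors:
  π_1·p_1 = 0.40 × 0.25 = 0.1
  π_2·p_2 = 0.40 × 0.12 = 0.048
  π_3·p_3 = 0.15 × 0.14 = 0.021
  π_4·p_4 = 0.05 × 0.2 = 0.01
Marginal: 0.1 + 0.048 + 0.021 + 0.01 = 0.179
So the posterior for Segment 4 is 0.01 / 0.179 ≈ 0.056.

0.056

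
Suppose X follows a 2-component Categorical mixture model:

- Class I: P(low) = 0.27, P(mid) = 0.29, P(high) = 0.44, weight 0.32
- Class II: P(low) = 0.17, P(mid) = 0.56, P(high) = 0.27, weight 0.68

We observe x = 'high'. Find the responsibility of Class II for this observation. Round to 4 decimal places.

Posterior ∝ prior × likelihood, so P(k | x) ∝ w_k f_k(x); normalise over all components.
Evaluate each component's likelihood at the observed value:
  L_I = 0.44
  L_II = 0.27
Prior × likelihood for each component:
  w_I·L_I = 0.32 × 0.44 = 0.1408
  w_II·L_II = 0.68 × 0.27 = 0.1836
Evidence: 0.1408 + 0.1836 = 0.3244
Responsibility of Class II: 0.1836 / 0.3244 ≈ 0.5660

0.5660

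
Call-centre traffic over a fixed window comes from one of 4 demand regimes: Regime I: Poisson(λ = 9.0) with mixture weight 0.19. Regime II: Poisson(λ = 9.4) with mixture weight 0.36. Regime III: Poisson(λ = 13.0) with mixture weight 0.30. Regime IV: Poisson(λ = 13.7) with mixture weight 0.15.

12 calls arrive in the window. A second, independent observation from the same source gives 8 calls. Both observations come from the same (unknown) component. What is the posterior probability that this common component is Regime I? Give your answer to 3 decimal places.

0.241

P(component k | x) = P(Z=k)·f_k(x) / marginal(x), where marginal(x) = Σ_j P(Z=j)·f_j(x).
Since both observations come from the same component, the likelihood for component k is f_k(x₁)·f_k(x₂).
  p_I = [e^(−9.0)·9.0^12/12! = 0.072765] × [0.131756] = 0.00958721
  p_II = [e^(−9.4)·9.4^12/12! = 0.0821919] × [0.125065] = 0.0102793
  p_III = [e^(−13.0)·13.0^12/12! = 0.10994] × [0.0457297] = 0.00502751
  p_IV = [e^(−13.7)·13.7^12/12! = 0.102441] × [0.0345469] = 0.00353904
Multiply by the mixture weights:
  P(Z=I)·p_I = 0.19 × 0.00958721 = 0.00182157
  P(Z=II)·p_II = 0.36 × 0.0102793 = 0.00370055
  P(Z=III)·p_III = 0.30 × 0.00502751 = 0.00150825
  P(Z=IV)·p_IV = 0.15 × 0.00353904 = 0.000530855
Denominator: 0.00182157 + 0.00370055 + 0.00150825 + 0.000530855 = 0.00756122
P(Regime I | x) ≈ 0.241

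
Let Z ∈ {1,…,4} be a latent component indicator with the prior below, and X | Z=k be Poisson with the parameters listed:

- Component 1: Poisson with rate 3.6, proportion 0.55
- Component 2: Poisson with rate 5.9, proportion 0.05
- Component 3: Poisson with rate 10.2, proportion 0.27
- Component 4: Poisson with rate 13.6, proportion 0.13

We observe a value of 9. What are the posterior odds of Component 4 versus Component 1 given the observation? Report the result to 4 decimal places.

Since P(k|x) ∝ π_k f_k(x), the posterior odds are π_i f_i(x) / (π_j f_j(x)).
Evaluate each component's likelihood at the observed value:
  f_1 = 0.00764715
  f_2 = 0.0653985
  f_3 = 0.122415
  f_4 = 0.0544104
Odds = (0.13/0.55) × (0.0544104/0.00764715) = 0.236364 × 7.11513 ≈ 1.6818

1.6818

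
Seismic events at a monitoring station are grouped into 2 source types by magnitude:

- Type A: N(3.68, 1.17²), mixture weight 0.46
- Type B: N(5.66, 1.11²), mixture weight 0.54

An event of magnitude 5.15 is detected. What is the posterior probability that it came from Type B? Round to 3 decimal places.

The responsibility of component k is π_k f_k(x) divided by Σ_j π_j f_j(x).
Evaluate each component's likelihood at the observed value:
  L_A = (1/(1.17·√(2π)))·exp(−(5.15−3.68)²/(2·1.17²)) = 0.340976·exp(-0.78928) = 0.154861
  L_B = (1/(1.11·√(2π)))·exp(−(5.15−5.66)²/(2·1.11²)) = 0.359407·exp(-0.10555) = 0.323405
Weight by the priors:
  π_A·L_A = 0.46 × 0.154861 = 0.0712362
  π_B·L_B = 0.54 × 0.323405 = 0.174639
Evidence: 0.0712362 + 0.174639 = 0.245875
So the posterior for Type B is 0.174639 / 0.245875 ≈ 0.710.

0.710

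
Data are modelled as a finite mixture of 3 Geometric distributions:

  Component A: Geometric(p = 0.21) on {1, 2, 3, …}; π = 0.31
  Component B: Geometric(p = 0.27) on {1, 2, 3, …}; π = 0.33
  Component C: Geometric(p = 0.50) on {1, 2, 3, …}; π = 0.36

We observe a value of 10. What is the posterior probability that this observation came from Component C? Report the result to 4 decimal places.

The responsibility of component k is π_k f_k(x) divided by Σ_j π_j f_j(x).
Component likelihoods at x = 10:
  L_A = 0.21·(1−0.21)^9 = 0.21·0.119852 = 0.0251688
  L_B = 0.27·(1−0.27)^9 = 0.27·0.0588716 = 0.0158953
  L_C = 0.50·(1−0.50)^9 = 0.50·0.00195312 = 0.000976562
Weight by the priors:
  π_A·L_A = 0.31 × 0.0251688 = 0.00780234
  π_B·L_B = 0.33 × 0.0158953 = 0.00524546
  π_C·L_C = 0.36 × 0.000976562 = 0.000351562
Evidence: 0.00780234 + 0.00524546 + 0.000351562 = 0.0133994
P(Component C | x) ≈ 0.0262

0.0262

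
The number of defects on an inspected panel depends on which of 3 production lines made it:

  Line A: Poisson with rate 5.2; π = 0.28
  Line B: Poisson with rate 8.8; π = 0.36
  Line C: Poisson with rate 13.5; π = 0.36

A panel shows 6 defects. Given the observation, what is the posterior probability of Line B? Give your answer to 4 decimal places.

0.4291

Apply Bayes' rule: the posterior for each component is proportional to its prior times its likelihood at x.
Component likelihoods at x = 6 defects:
  p_A = e^(−5.2)·5.2^6/6! = 0.15148
  p_B = e^(−8.8)·8.8^6/6! = 0.0972237
  p_C = e^(−13.5)·13.5^6/6! = 0.0115264
Prior × likelihood for each component:
  P(Z=A)·p_A = 0.28 × 0.15148 = 0.0424145
  P(Z=B)·p_B = 0.36 × 0.0972237 = 0.0350005
  P(Z=C)·p_C = 0.36 × 0.0115264 = 0.00414951
Normaliser: 0.0424145 + 0.0350005 + 0.00414951 = 0.0815645
P(Line B | 6 defects) ≈ 0.4291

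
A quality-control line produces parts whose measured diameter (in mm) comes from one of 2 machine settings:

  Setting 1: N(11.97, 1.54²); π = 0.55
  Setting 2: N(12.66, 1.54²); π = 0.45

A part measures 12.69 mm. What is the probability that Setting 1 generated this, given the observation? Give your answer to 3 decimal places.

0.523

By Bayes' theorem, P(k | x) = w_k f_k(x) / Σ_j w_j f_j(x).
Normal densities:
  f_1 = 0.232233
  f_2 = 0.259004
Weight by the priors:
  w_1·f_1 = 0.55 × 0.232233 = 0.127728
  w_2·f_2 = 0.45 × 0.259004 = 0.116552
Marginal: 0.127728 + 0.116552 = 0.24428
P(Setting 1 | x) ≈ 0.523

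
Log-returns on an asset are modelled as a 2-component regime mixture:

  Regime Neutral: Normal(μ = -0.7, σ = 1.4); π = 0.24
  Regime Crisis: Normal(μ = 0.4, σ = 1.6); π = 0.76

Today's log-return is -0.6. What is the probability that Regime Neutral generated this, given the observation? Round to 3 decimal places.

The responsibility of component k is π_k f_k(x) divided by Σ_j π_j f_j(x).
Evaluate each component's likelihood at the observed value:
  L_Neutral = (1/(1.4·√(2π)))·exp(−(-0.6−-0.7)²/(2·1.4²)) = 0.284959·exp(-0.00255) = 0.284233
  L_Crisis = (1/(1.6·√(2π)))·exp(−(-0.6−0.4)²/(2·1.6²)) = 0.249339·exp(-0.19531) = 0.205101
Weight by the priors:
  π_Neutral·L_Neutral = 0.24 × 0.284233 = 0.0682159
  π_Crisis·L_Crisis = 0.76 × 0.205101 = 0.155876
Sum: 0.0682159 + 0.155876 = 0.224092
P(Regime Neutral | x) ≈ 0.304

0.304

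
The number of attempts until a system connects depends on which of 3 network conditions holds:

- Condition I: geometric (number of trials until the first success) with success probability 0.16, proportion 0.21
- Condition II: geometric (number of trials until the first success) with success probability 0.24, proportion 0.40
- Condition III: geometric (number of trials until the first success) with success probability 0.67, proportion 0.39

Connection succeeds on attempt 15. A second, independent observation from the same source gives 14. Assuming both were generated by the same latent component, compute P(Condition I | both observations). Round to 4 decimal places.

The responsibility of component k is w_k f_k(x) divided by Σ_j w_j f_j(x).
Since both observations come from the same component, the likelihood for component k is f_k(x₁)·f_k(x₂).
  L_I = [0.16·(1−0.16)^14 = 0.16·0.0870783 = 0.0139325] × [0.0165863] = 0.00023109
  L_II = [0.24·(1−0.24)^14 = 0.24·0.0214482 = 0.00514756] × [0.00677311] = 3.4865e-05
  L_III = [0.67·(1−0.67)^14 = 0.67·1.81633e-07 = 1.21694e-07] × [3.6877e-07] = 4.48772e-14
Unnormalised posteriors:
  w_I·L_I = 0.21 × 0.00023109 = 4.85288e-05
  w_II·L_II = 0.40 × 3.4865e-05 = 1.3946e-05
  w_III·L_III = 0.39 × 4.48772e-14 = 1.75021e-14
Marginal: 4.85288e-05 + 1.3946e-05 + 1.75021e-14 = 6.24748e-05
So the posterior for Condition I is 4.85288e-05 / 6.24748e-05 ≈ 0.7768.

0.7768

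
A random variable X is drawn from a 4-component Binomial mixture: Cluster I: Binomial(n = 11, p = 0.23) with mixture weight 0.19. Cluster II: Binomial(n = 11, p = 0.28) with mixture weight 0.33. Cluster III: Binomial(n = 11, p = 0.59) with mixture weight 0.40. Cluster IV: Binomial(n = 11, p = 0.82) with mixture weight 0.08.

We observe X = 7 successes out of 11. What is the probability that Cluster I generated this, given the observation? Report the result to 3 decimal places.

0.007

By Bayes' theorem, P(k | x) = w_k f_k(x) / Σ_j w_j f_j(x).
Binomial probabilities:
  L_I = C(11,7)·0.23^7·0.77^4 = 330·3.40483e-05·0.35153 = 0.00394977
  L_II = C(11,7)·0.28^7·0.72^4 = 330·0.000134929·0.268739 = 0.011966
  L_III = C(11,7)·0.59^7·0.41^4 = 330·0.0248865·0.0282576 = 0.232067
  L_IV = C(11,7)·0.82^7·0.18^4 = 330·0.249285·0.00104976 = 0.0863577
Multiply by the mixture weights:
  w_I·L_I = 0.19 × 0.00394977 = 0.000750456
  w_II·L_II = 0.33 × 0.011966 = 0.00394879
  w_III·L_III = 0.40 × 0.232067 = 0.0928268
  w_IV·L_IV = 0.08 × 0.0863577 = 0.00690861
Marginal: 0.000750456 + 0.00394879 + 0.0928268 + 0.00690861 = 0.104435
P(Cluster I | 7 successes out of 11) = 0.000750456 / 0.104435 ≈ 0.007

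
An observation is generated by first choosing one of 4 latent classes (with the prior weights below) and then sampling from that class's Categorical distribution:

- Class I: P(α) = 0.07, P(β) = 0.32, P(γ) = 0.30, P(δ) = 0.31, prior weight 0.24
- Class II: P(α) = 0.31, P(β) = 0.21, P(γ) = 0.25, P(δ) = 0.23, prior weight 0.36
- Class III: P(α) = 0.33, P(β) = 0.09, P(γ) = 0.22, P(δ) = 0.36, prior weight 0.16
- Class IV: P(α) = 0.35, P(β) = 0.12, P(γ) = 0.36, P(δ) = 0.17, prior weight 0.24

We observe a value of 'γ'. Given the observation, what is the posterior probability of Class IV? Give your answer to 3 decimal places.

Posterior ∝ prior × likelihood, so P(k | x) ∝ w_k f_k(x); normalise over all components.
Evaluate each component's likelihood at the observed value:
  L_I = P(γ | comp) = 0.30
  L_II = P(γ | comp) = 0.25
  L_III = P(γ | comp) = 0.22
  L_IV = P(γ | comp) = 0.36
Prior × likelihood for each component:
  w_I·L_I = 0.24 × 0.3 = 0.072
  w_II·L_II = 0.36 × 0.25 = 0.09
  w_III·L_III = 0.16 × 0.22 = 0.0352
  w_IV·L_IV = 0.24 × 0.36 = 0.0864
Evidence: 0.072 + 0.09 + 0.0352 + 0.0864 = 0.2836
So the posterior for Class IV is 0.0864 / 0.2836 ≈ 0.305.

0.305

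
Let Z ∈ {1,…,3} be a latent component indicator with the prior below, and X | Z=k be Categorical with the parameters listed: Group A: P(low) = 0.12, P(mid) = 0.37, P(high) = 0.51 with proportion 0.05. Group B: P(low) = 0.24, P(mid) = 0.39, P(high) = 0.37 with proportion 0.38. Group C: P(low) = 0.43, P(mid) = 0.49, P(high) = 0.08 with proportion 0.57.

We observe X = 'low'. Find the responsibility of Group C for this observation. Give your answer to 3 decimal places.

Apply Bayes' rule: the posterior for each component is proportional to its prior times its likelihood at x.
Categorical probabilities:
  L_A = P(low | comp) = 0.12
  L_B = P(low | comp) = 0.24
  L_C = P(low | comp) = 0.43
Unnormalised posteriors:
  P(Z=A)·L_A = 0.05 × 0.12 = 0.006
  P(Z=B)·L_B = 0.38 × 0.24 = 0.0912
  P(Z=C)·L_C = 0.57 × 0.43 = 0.2451
Marginal: 0.006 + 0.0912 + 0.2451 = 0.3423
P(Group C | x) ≈ 0.716

0.716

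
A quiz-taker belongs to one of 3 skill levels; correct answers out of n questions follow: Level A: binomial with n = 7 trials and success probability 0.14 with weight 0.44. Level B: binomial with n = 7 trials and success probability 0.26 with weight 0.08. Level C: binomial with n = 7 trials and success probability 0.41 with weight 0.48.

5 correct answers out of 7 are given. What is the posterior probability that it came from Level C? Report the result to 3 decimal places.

0.965

Posterior ∝ prior × likelihood, so P(k | x) ∝ w_k f_k(x); normalise over all components.
Binomial probabilities:
  f_A = 0.000835327
  f_B = 0.0136631
  f_C = 0.084692
Weight by the priors:
  w_A·f_A = 0.44 × 0.000835327 = 0.000367544
  w_B·f_B = 0.08 × 0.0136631 = 0.00109305
  w_C·f_C = 0.48 × 0.084692 = 0.0406522
Sum: 0.000367544 + 0.00109305 + 0.0406522 = 0.0421128
P(Level C | data) = 0.0406522 / 0.0421128 ≈ 0.965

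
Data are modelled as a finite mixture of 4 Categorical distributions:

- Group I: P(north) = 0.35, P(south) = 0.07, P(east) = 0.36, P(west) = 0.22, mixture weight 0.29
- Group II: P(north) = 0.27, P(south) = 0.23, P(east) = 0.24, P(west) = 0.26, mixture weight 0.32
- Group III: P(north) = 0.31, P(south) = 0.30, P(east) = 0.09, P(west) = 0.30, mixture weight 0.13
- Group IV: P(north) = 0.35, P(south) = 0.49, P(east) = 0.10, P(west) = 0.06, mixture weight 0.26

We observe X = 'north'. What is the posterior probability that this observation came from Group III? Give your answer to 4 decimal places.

0.1263

Posterior ∝ prior × likelihood, so P(k | x) ∝ π_k f_k(x); normalise over all components.
Evaluate each component's likelihood at the observed value:
  f_I = P(north | comp) = 0.35
  f_II = P(north | comp) = 0.27
  f_III = P(north | comp) = 0.31
  f_IV = P(north | comp) = 0.35
Prior × likelihood for each component:
  π_I·f_I = 0.29 × 0.35 = 0.1015
  π_II·f_II = 0.32 × 0.27 = 0.0864
  π_III·f_III = 0.13 × 0.31 = 0.0403
  π_IV·f_IV = 0.26 × 0.35 = 0.091
Marginal: 0.1015 + 0.0864 + 0.0403 + 0.091 = 0.3192
P(Group III | x) ≈ 0.1263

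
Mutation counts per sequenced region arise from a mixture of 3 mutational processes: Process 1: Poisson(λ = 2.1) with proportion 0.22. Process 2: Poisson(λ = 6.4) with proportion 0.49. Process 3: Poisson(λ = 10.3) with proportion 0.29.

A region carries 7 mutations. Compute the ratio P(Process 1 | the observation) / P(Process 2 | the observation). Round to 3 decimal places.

Only the two components matter; the odds are (P(Z=i) f_i(x)) / (P(Z=j) f_j(x)).
Poisson probabilities:
  p_1 = e^(−2.1)·2.1^7/7! = 0.00437609
  p_2 = e^(−6.4)·6.4^7/7! = 0.144992
  p_3 = e^(−10.3)·10.3^7/7! = 0.0820724
Odds = (0.22/0.49) × (0.00437609/0.144992) = 0.44898 × 0.0301815 ≈ 0.014

0.014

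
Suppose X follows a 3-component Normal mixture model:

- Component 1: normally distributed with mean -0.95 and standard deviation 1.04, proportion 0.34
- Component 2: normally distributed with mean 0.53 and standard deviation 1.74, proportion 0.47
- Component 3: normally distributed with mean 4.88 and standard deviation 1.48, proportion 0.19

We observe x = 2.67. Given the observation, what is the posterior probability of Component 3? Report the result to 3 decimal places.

0.248

The responsibility of component k is π_k f_k(x) divided by Σ_j π_j f_j(x).
Component likelihoods at x = 2.67:
  L_1 = (1/(1.04·√(2π)))·exp(−(2.67−-0.95)²/(2·1.04²)) = 0.383598·exp(-6.05788) = 0.000897375
  L_2 = (1/(1.74·√(2π)))·exp(−(2.67−0.53)²/(2·1.74²)) = 0.229277·exp(-0.75631) = 0.107622
  L_3 = (1/(1.48·√(2π)))·exp(−(2.67−4.88)²/(2·1.48²)) = 0.269556·exp(-1.11489) = 0.0884013
Prior × likelihood for each component:
  π_1·L_1 = 0.34 × 0.000897375 = 0.000305108
  π_2·L_2 = 0.47 × 0.107622 = 0.0505822
  π_3·L_3 = 0.19 × 0.0884013 = 0.0167963
Marginal: 0.000305108 + 0.0505822 + 0.0167963 = 0.0676836
So the posterior for Component 3 is 0.0167963 / 0.0676836 ≈ 0.248.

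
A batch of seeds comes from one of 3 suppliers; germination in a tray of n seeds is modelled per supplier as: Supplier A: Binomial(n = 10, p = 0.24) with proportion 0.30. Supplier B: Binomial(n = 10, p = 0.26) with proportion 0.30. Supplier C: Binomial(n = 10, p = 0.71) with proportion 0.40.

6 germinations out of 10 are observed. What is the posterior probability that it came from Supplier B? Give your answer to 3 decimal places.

Apply Bayes' rule: the posterior for each component is proportional to its prior times its likelihood at x.
Component likelihoods at x = 6 germinations out of 10:
  p_A = 0.0133888
  p_B = 0.019453
  p_C = 0.190266
Prior × likelihood for each component:
  w_A·p_A = 0.30 × 0.0133888 = 0.00401664
  w_B·p_B = 0.30 × 0.019453 = 0.0058359
  w_C·p_C = 0.40 × 0.190266 = 0.0761064
Normaliser: 0.00401664 + 0.0058359 + 0.0761064 = 0.085959
P(Supplier B | x) = 0.0058359 / 0.085959 ≈ 0.068

0.068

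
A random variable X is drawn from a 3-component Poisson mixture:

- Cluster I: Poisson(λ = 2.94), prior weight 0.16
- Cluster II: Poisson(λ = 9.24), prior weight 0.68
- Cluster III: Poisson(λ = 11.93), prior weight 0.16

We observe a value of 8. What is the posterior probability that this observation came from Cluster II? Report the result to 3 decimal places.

0.880

The responsibility of component k is P(Z=k) f_k(x) divided by Σ_j P(Z=j) f_j(x).
Component likelihoods at x = 8:
  L_I = 0.00731867
  L_II = 0.127931
  L_III = 0.067061
Unnormalised posteriors:
  P(Z=I)·L_I = 0.16 × 0.00731867 = 0.00117099
  P(Z=II)·L_II = 0.68 × 0.127931 = 0.0869928
  P(Z=III)·L_III = 0.16 × 0.067061 = 0.0107298
Denominator: 0.00117099 + 0.0869928 + 0.0107298 = 0.0988935
P(Cluster II | 8) ≈ 0.880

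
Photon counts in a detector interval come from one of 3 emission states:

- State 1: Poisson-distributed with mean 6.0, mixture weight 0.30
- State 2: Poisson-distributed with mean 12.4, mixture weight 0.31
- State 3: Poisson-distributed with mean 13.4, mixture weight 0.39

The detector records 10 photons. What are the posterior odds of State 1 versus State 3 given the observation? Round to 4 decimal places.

0.4077

Only the two components matter; the odds are (π_i f_i(x)) / (π_j f_j(x)).
Poisson probabilities:
  p_1 = 0.0413031
  p_2 = 0.0975444
  p_3 = 0.0779361
0.0123909 / 0.0303951 ≈ 0.4077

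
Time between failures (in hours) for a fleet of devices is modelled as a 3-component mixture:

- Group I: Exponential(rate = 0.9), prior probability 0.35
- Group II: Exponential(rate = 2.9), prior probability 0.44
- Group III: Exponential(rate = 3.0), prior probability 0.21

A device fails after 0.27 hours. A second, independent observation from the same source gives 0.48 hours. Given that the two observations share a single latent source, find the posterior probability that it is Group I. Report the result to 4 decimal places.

0.1889

P(component k | x) = π_k·f_k(x) / marginal(x), where marginal(x) = Σ_j π_j·f_j(x).
Since both observations come from the same component, the likelihood for component k is f_k(x₁)·f_k(x₂).
  f_I = [0.705844] × [0.584288] = 0.412417
  f_II = [1.3254] × [0.720875] = 0.955445
  f_III = [1.33457] × [0.710783] = 0.948593
Multiply by the mixture weights:
  π_I·f_I = 0.35 × 0.412417 = 0.144346
  π_II·f_II = 0.44 × 0.955445 = 0.420396
  π_III·f_III = 0.21 × 0.948593 = 0.199205
Sum: 0.144346 + 0.420396 + 0.199205 = 0.763946
Responsibility of Group I: 0.144346 / 0.763946 ≈ 0.1889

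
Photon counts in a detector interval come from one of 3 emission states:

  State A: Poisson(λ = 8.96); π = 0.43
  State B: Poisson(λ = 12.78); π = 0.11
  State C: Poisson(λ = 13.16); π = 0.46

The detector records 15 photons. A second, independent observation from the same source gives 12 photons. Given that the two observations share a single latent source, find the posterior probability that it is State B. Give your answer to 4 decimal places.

P(component k | x) = w_k·f_k(x) / marginal(x), where marginal(x) = Σ_j w_j·f_j(x).
Since both observations come from the same component, the likelihood for component k is f_k(x₁)·f_k(x₂).
  L_A = [0.0189166] × [0.0717928] = 0.00135807
  L_B = [0.0853453] × [0.111622] = 0.00952642
  L_C = [0.0905781] × [0.108497] = 0.00982747
Multiply by the mixture weights:
  w_A·L_A = 0.43 × 0.00135807 = 0.000583971
  w_B·L_B = 0.11 × 0.00952642 = 0.00104791
  w_C·L_C = 0.46 × 0.00982747 = 0.00452064
Denominator: 0.000583971 + 0.00104791 + 0.00452064 = 0.00615251
P(State B | x₁, x₂) = 0.00104791 / 0.00615251 ≈ 0.1703

0.1703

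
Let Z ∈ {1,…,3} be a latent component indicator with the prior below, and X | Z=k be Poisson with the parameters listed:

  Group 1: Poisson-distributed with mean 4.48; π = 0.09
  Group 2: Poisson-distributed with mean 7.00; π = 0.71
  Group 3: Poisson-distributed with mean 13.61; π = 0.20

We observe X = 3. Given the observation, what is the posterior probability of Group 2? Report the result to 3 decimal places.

0.706

Apply Bayes' rule: the posterior for each component is proportional to its prior times its likelihood at x.
Poisson probabilities:
  L_1 = 0.169841
  L_2 = 0.0521293
  L_3 = 0.00051603
Weight by the priors:
  π_1·L_1 = 0.09 × 0.169841 = 0.0152857
  π_2·L_2 = 0.71 × 0.0521293 = 0.0370118
  π_3·L_3 = 0.20 × 0.00051603 = 0.000103206
Denominator: 0.0152857 + 0.0370118 + 0.000103206 = 0.0524007
Responsibility of Group 2: 0.0370118 / 0.0524007 ≈ 0.706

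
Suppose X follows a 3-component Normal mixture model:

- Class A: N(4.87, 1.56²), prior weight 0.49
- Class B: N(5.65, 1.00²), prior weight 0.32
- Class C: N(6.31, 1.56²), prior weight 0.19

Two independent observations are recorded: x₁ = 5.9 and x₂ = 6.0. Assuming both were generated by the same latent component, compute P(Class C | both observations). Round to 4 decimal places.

P(component k | x) = P(Z=k)·f_k(x) / marginal(x), where marginal(x) = Σ_j P(Z=j)·f_j(x).
Since both observations come from the same component, the likelihood for component k is f_k(x₁)·f_k(x₂).
  f_A = [0.205647] × [0.19672] = 0.040455
  f_B = [0.386668] × [0.37524] = 0.145093
  f_C = [0.247051] × [0.250732] = 0.0619436
Unnormalised posteriors:
  P(Z=A)·f_A = 0.49 × 0.040455 = 0.0198229
  P(Z=B)·f_B = 0.32 × 0.145093 = 0.0464299
  P(Z=C)·f_C = 0.19 × 0.0619436 = 0.0117693
Marginal: 0.0198229 + 0.0464299 + 0.0117693 = 0.0780221
Responsibility of Class C: 0.0117693 / 0.0780221 ≈ 0.1508

0.1508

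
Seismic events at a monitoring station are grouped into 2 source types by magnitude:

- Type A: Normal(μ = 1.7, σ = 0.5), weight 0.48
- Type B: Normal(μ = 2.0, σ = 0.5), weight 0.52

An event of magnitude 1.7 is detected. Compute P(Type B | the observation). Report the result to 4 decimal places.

The responsibility of component k is π_k f_k(x) divided by Σ_j π_j f_j(x).
Normal densities:
  p_A = (1/(0.5·√(2π)))·exp(−(1.7−1.7)²/(2·0.5²)) = 0.797885·exp(-0.00000) = 0.797885
  p_B = (1/(0.5·√(2π)))·exp(−(1.7−2.0)²/(2·0.5²)) = 0.797885·exp(-0.18000) = 0.666449
Prior × likelihood for each component:
  π_A·p_A = 0.48 × 0.797885 = 0.382985
  π_B·p_B = 0.52 × 0.666449 = 0.346554
Marginal: 0.382985 + 0.346554 = 0.729538
So the posterior for Type B is 0.346554 / 0.729538 ≈ 0.4750.

0.4750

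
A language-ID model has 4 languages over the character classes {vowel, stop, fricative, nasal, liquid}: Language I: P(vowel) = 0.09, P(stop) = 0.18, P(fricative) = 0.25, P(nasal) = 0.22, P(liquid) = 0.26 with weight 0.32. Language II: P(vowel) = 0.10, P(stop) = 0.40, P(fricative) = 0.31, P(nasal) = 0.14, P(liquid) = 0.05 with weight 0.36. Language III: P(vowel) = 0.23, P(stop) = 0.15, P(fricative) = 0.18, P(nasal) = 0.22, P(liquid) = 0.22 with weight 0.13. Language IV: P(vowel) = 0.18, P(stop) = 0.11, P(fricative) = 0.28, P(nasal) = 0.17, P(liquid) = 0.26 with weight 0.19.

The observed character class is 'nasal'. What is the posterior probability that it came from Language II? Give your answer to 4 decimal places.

By Bayes' theorem, P(k | x) = P(Z=k) f_k(x) / Σ_j P(Z=j) f_j(x).
Component likelihoods at x = 'nasal':
  L_I = 0.22
  L_II = 0.14
  L_III = 0.22
  L_IV = 0.17
Weight by the priors:
  P(Z=I)·L_I = 0.32 × 0.22 = 0.0704
  P(Z=II)·L_II = 0.36 × 0.14 = 0.0504
  P(Z=III)·L_III = 0.13 × 0.22 = 0.0286
  P(Z=IV)·L_IV = 0.19 × 0.17 = 0.0323
Evidence: 0.0704 + 0.0504 + 0.0286 + 0.0323 = 0.1817
So the posterior for Language II is 0.0504 / 0.1817 ≈ 0.2774.

0.2774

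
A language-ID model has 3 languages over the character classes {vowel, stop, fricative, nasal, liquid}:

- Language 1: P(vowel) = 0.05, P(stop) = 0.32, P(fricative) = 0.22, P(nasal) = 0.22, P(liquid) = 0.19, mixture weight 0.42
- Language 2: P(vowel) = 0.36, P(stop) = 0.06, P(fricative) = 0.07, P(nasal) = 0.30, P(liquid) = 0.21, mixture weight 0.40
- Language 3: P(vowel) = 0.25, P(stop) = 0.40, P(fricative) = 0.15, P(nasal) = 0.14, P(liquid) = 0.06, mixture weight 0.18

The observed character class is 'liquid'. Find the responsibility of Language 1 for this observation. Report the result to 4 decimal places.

P(component k | x) = P(Z=k)·f_k(x) / marginal(x), where marginal(x) = Σ_j P(Z=j)·f_j(x).
Evaluate each component's likelihood at the observed value:
  f_1 = P(liquid | comp) = 0.19
  f_2 = P(liquid | comp) = 0.21
  f_3 = P(liquid | comp) = 0.06
Unnormalised posteriors:
  P(Z=1)·f_1 = 0.42 × 0.19 = 0.0798
  P(Z=2)·f_2 = 0.40 × 0.21 = 0.084
  P(Z=3)·f_3 = 0.18 × 0.06 = 0.0108
Sum: 0.0798 + 0.084 + 0.0108 = 0.1746
So the posterior for Language 1 is 0.0798 / 0.1746 ≈ 0.4570.

0.4570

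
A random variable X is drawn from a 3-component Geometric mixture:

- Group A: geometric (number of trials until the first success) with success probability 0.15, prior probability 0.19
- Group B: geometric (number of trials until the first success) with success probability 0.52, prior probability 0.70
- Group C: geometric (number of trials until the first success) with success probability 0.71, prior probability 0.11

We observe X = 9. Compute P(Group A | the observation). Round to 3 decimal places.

0.883

Posterior ∝ prior × likelihood, so P(k | x) ∝ π_k f_k(x); normalise over all components.
Evaluate each component's likelihood at the observed value:
  f_A = 0.15·(1−0.15)^8 = 0.15·0.272491 = 0.0408736
  f_B = 0.52·(1−0.52)^8 = 0.52·0.00281793 = 0.00146532
  f_C = 0.71·(1−0.71)^8 = 0.71·5.00246e-05 = 3.55175e-05
Multiply by the mixture weights:
  π_A·f_A = 0.19 × 0.0408736 = 0.00776598
  π_B·f_B = 0.70 × 0.00146532 = 0.00102573
  π_C·f_C = 0.11 × 3.55175e-05 = 3.90692e-06
Marginal: 0.00776598 + 0.00102573 + 3.90692e-06 = 0.00879561
P(Group A | x) ≈ 0.883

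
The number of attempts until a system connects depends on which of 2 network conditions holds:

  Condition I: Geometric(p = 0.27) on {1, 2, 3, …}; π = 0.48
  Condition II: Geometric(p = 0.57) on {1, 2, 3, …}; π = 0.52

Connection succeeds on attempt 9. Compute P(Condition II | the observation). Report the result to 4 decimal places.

The responsibility of component k is w_k f_k(x) divided by Σ_j w_j f_j(x).
Component likelihoods at x = 9:
  p_I = 0.27·(1−0.27)^8 = 0.27·0.080646 = 0.0217744
  p_II = 0.57·(1−0.57)^8 = 0.57·0.00116882 = 0.000666227
Multiply by the mixture weights:
  w_I·p_I = 0.48 × 0.0217744 = 0.0104517
  w_II·p_II = 0.52 × 0.000666227 = 0.000346438
Evidence: 0.0104517 + 0.000346438 = 0.0107982
P(Condition II | 9) = 0.000346438 / 0.0107982 ≈ 0.0321

0.0321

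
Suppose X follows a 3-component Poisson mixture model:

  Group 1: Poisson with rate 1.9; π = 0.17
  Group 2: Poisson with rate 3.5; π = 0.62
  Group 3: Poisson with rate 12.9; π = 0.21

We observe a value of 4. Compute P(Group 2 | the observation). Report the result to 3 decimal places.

0.890

By Bayes' theorem, P(k | x) = π_k f_k(x) / Σ_j π_j f_j(x).
Poisson probabilities:
  p_1 = 0.0812164
  p_2 = 0.188812
  p_3 = 0.00288236
Prior × likelihood for each component:
  π_1·p_1 = 0.17 × 0.0812164 = 0.0138068
  π_2·p_2 = 0.62 × 0.188812 = 0.117064
  π_3·p_3 = 0.21 × 0.00288236 = 0.000605296
Evidence: 0.0138068 + 0.117064 + 0.000605296 = 0.131476
So the posterior for Group 2 is 0.117064 / 0.131476 ≈ 0.890.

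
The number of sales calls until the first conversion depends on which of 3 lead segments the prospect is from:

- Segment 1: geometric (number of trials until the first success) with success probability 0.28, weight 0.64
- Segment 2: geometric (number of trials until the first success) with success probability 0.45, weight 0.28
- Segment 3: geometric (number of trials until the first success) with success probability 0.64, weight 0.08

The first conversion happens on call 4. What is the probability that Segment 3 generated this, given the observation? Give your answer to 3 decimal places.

The responsibility of component k is w_k f_k(x) divided by Σ_j w_j f_j(x).
Geometric probabilities:
  f_1 = 0.104509
  f_2 = 0.0748688
  f_3 = 0.0298598
Multiply by the mixture weights:
  w_1·f_1 = 0.64 × 0.104509 = 0.066886
  w_2·f_2 = 0.28 × 0.0748688 = 0.0209633
  w_3·f_3 = 0.08 × 0.0298598 = 0.00238879
Denominator: 0.066886 + 0.0209633 + 0.00238879 = 0.0902381
P(Segment 3 | x) ≈ 0.026

0.026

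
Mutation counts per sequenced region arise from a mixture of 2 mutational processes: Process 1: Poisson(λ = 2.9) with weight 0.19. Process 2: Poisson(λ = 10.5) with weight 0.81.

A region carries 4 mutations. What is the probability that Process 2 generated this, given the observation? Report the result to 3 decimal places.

Posterior ∝ prior × likelihood, so P(k | x) ∝ P(Z=k) f_k(x); normalise over all components.
Component likelihoods at x = 4 mutations:
  L_1 = 0.162154
  L_2 = 0.0139461
Multiply by the mixture weights:
  P(Z=1)·L_1 = 0.19 × 0.162154 = 0.0308092
  P(Z=2)·L_2 = 0.81 × 0.0139461 = 0.0112964
Sum: 0.0308092 + 0.0112964 = 0.0421056
P(Process 2 | data) = 0.0112964 / 0.0421056 ≈ 0.268

0.268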